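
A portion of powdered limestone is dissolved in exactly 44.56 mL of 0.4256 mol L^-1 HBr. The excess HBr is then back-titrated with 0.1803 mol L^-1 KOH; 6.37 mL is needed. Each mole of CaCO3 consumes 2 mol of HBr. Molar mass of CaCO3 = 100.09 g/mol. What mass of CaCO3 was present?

0.892 g

Total n(HBr) added = 0.4256 x 0.04456 = 0.01896 mol.
n(KOH) used = 0.1803 x 0.006370 = 0.001149 mol, which equals the excess n(HBr).
So n(HBr) consumed by the sample = 0.01896 - 0.001149 = 0.01782 mol.
n(CaCO3) = 0.01782 / 2 = 0.008908 mol.
mass = 0.008908 mol x 100.09 g/mol = 0.892 g.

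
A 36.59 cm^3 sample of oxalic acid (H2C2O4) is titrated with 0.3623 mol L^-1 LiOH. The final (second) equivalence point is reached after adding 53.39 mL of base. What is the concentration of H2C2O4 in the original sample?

0.264 M

n(LiOH) = 0.3623 x 0.05339 = 0.01934 mol.
At the final (second) equivalence point, 2 mol OH^- react per mol H2C2O4, so n(H2C2O4) = 0.01934 / 2 = 0.009672 mol.
[H2C2O4] = 0.009672 / 0.03659 L = 0.264 M.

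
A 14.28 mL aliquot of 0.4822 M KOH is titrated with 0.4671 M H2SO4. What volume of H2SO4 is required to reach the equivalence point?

n(KOH) = 0.4822 mol/L x 0.01428 L = 0.006886 mol.
The neutralisation is 2 KOH : 1 H2SO4, so n(H2SO4) = 0.006886 x 1/2 = 0.003443 mol.
V(H2SO4) = 0.003443 / 0.4671 = 0.007371 L = 7.37 mL.

7.37 mL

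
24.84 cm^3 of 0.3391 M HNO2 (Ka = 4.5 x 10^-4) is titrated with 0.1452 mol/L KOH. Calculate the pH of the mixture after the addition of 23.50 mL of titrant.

3.18

Initial n(HNO2) = 0.3391 x 0.02484 = 0.008423 mol.
n(KOH) added = 0.1452 x 0.02350 = 0.003412 mol, converting that many moles of HNO2 to NO2-.
Remaining n(HNO2) = 0.005011 mol; n(NO2-) = 0.003412 mol.
By Henderson-Hasselbalch, pH = pKa + log([A^-]/[HA]) = 3.35 + log(0.003412/0.005011) = 3.35 + (-0.17) = 3.18.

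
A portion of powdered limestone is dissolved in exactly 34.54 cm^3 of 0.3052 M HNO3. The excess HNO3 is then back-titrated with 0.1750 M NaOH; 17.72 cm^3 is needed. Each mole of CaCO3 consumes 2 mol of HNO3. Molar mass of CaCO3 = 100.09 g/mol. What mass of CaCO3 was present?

0.372 g

Total n(HNO3) added = 0.3052 x 0.03454 = 0.01054 mol.
n(NaOH) used = 0.1750 x 0.01772 = 0.003101 mol, which equals the excess n(HNO3).
So n(HNO3) consumed by the sample = 0.01054 - 0.003101 = 0.007441 mol.
n(CaCO3) = 0.007441 / 2 = 0.003720 mol.
mass = 0.003720 mol x 100.09 g/mol = 0.372 g.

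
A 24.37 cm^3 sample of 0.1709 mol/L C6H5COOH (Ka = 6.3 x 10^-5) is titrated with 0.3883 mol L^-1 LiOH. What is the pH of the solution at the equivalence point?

n(C6H5COOH) = 0.1709 x 0.02437 = 0.004165 mol; V(LiOH) at equivalence = 0.004165/0.3883 = 0.01073 L.
At equivalence all the acid is converted to C6H5COO-; total volume = 0.02437 + 0.01073 = 0.03510 L, so [C6H5COO-] = 0.004165/0.03510 = 0.1187 M.
Kb = Kw/Ka = 1.0e-14 / 6.3 x 10^-5 = 1.59e-10.
[OH^-] = sqrt(Kb x [C6H5COO-]) = sqrt(1.59e-10 x 0.1187) = 4.34e-6 M.
pOH = 5.36, so pH = 14.00 - 5.36 = 8.64.

8.64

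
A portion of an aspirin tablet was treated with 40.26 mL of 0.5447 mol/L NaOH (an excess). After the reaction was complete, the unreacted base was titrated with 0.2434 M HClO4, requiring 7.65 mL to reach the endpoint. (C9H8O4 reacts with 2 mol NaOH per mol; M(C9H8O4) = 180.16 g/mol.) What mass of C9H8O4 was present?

Total n(NaOH) added = 0.5447 x 0.04026 = 0.02193 mol.
n(HClO4) used = 0.2434 x 0.007650 = 0.001862 mol, which equals the excess n(NaOH).
So n(NaOH) consumed by the sample = 0.02193 - 0.001862 = 0.02007 mol.
n(C9H8O4) = 0.02007 / 2 = 0.01003 mol.
mass = 0.01003 mol x 180.16 g/mol = 1.81 g.

1.81 g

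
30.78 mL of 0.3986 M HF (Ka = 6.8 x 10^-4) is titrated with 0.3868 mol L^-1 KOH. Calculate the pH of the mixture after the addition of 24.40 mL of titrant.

Initial n(HF) = 0.3986 x 0.03078 = 0.01227 mol.
n(KOH) added = 0.3868 x 0.02440 = 0.009438 mol, converting that many moles of HF to F-.
Remaining n(HF) = 0.002831 mol; n(F-) = 0.009438 mol.
By Henderson-Hasselbalch, pH = pKa + log([A^-]/[HA]) = 3.17 + log(0.009438/0.002831) = 3.17 + (+0.52) = 3.69.

3.69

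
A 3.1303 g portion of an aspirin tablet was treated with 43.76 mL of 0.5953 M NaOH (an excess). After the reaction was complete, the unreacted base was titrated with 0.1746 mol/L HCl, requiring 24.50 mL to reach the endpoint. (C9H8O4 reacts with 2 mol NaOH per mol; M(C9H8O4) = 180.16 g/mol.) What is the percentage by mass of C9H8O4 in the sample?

Total n(NaOH) added = 0.5953 x 0.04376 = 0.02605 mol.
n(HCl) used = 0.1746 x 0.02450 = 0.004278 mol, which equals the excess n(NaOH).
So n(NaOH) consumed by the sample = 0.02605 - 0.004278 = 0.02177 mol.
n(C9H8O4) = 0.02177 / 2 = 0.01089 mol.
mass C9H8O4 = 0.01089 x 180.16 = 1.961 g, so %C9H8O4 = 1.961/3.1303 x 100 = 62.7%.

62.7%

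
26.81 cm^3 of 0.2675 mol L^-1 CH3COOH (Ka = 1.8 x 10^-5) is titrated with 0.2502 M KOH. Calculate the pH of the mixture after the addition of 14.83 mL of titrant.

4.77

Initial n(CH3COOH) = 0.2675 x 0.02681 = 0.007172 mol.
n(KOH) added = 0.2502 x 0.01483 = 0.003710 mol, converting that many moles of CH3COOH to CH3COO-.
Remaining n(CH3COOH) = 0.003461 mol; n(CH3COO-) = 0.003710 mol.
By Henderson-Hasselbalch, pH = pKa + log([A^-]/[HA]) = 4.74 + log(0.003710/0.003461) = 4.74 + (+0.03) = 4.77.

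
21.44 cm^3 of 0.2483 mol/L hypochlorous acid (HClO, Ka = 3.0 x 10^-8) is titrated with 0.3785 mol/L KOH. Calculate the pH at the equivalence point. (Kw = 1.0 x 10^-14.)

n(HClO) = 0.2483 x 0.02144 = 0.005324 mol; V(KOH) at equivalence = 0.005324/0.3785 = 0.01406 L.
At equivalence all the acid is converted to ClO-; total volume = 0.02144 + 0.01406 = 0.03550 L, so [ClO-] = 0.005324/0.03550 = 0.1499 M.
Kb = Kw/Ka = 1.0e-14 / 3.0 x 10^-8 = 3.33e-7.
[OH^-] = sqrt(Kb x [ClO-]) = sqrt(3.33e-7 x 0.1499) = 0.000224 M.
pOH = 3.65, so pH = 14.00 - 3.65 = 10.35.

10.35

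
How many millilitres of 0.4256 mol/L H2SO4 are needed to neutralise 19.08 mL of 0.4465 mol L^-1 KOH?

10.0 mL

n(KOH) = 0.4465 mol/L x 0.01908 L = 0.008519 mol.
The neutralisation is 2 KOH : 1 H2SO4, so n(H2SO4) = 0.008519 x 1/2 = 0.004260 mol.
V(H2SO4) = 0.004260 / 0.4256 = 0.01001 L = 10.0 mL.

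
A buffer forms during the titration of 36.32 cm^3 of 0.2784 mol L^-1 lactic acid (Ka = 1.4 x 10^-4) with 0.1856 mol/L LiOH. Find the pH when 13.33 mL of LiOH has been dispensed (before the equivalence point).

3.36

Initial n(HC3H5O3) = 0.2784 x 0.03632 = 0.01011 mol.
n(LiOH) added = 0.1856 x 0.01333 = 0.002474 mol, converting that many moles of HC3H5O3 to C3H5O3-.
Remaining n(HC3H5O3) = 0.007637 mol; n(C3H5O3-) = 0.002474 mol.
By Henderson-Hasselbalch, pH = pKa + log([A^-]/[HA]) = 3.85 + log(0.002474/0.007637) = 3.85 + (-0.49) = 3.36.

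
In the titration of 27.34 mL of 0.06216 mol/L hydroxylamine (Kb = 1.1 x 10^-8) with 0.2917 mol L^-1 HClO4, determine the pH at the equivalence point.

3.67

n(NH2OH) = 0.06216 x 0.02734 = 0.001699 mol; V(HClO4) at equivalence = 0.001699/0.2917 = 0.005826 L.
At equivalence the base is fully converted to NH3OH+; total volume = 0.03317 L, so [NH3OH+] = 0.001699/0.03317 = 0.05124 M.
Ka(NH3OH+) = Kw/Kb = 1.0e-14 / 1.1 x 10^-8 = 9.09e-7.
[H^+] = sqrt(Ka x [NH3OH+]) = sqrt(9.09e-7 x 0.05124) = 0.000216 M.
pH = -log(0.000216) = 3.67.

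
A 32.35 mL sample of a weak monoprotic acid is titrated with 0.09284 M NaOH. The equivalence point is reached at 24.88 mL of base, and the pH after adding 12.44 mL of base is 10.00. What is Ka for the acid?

12.44 mL is half of the equivalence volume, so this is the half-equivalence point where [HA] = [A^-].
At half-equivalence pH = pKa, so pKa = 10.00.
Ka = 10^(-10.00) = 1.0 x 10^-10.

1.0 x 10^-10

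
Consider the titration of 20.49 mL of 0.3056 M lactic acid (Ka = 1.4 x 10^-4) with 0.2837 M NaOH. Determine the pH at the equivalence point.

8.51

n(HC3H5O3) = 0.3056 x 0.02049 = 0.006262 mol; V(NaOH) at equivalence = 0.006262/0.2837 = 0.02207 L.
At equivalence all the acid is converted to C3H5O3-; total volume = 0.02049 + 0.02207 = 0.04256 L, so [C3H5O3-] = 0.006262/0.04256 = 0.1471 M.
Kb = Kw/Ka = 1.0e-14 / 1.4 x 10^-4 = 7.14e-11.
[OH^-] = sqrt(Kb x [C3H5O3-]) = sqrt(7.14e-11 x 0.1471) = 3.24e-6 M.
pOH = 5.49, so pH = 14.00 - 5.49 = 8.51.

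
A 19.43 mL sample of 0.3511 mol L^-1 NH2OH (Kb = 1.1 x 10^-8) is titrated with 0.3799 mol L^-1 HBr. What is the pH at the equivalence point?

n(NH2OH) = 0.3511 x 0.01943 = 0.006822 mol; V(HBr) at equivalence = 0.006822/0.3799 = 0.01796 L.
At equivalence the base is fully converted to NH3OH+; total volume = 0.03739 L, so [NH3OH+] = 0.006822/0.03739 = 0.1825 M.
Ka(NH3OH+) = Kw/Kb = 1.0e-14 / 1.1 x 10^-8 = 9.09e-7.
[H^+] = sqrt(Ka x [NH3OH+]) = sqrt(9.09e-7 x 0.1825) = 0.000407 M.
pH = -log(0.000407) = 3.39.

3.39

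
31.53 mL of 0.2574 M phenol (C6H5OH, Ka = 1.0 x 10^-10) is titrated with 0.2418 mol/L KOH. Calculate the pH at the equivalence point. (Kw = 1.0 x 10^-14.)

11.55

n(C6H5OH) = 0.2574 x 0.03153 = 0.008116 mol; V(KOH) at equivalence = 0.008116/0.2418 = 0.03356 L.
At equivalence all the acid is converted to C6H5O-; total volume = 0.03153 + 0.03356 = 0.06509 L, so [C6H5O-] = 0.008116/0.06509 = 0.1247 M.
Kb = Kw/Ka = 1.0e-14 / 1.0 x 10^-10 = 0.000100.
[OH^-] = sqrt(Kb x [C6H5O-]) = sqrt(0.000100 x 0.1247) = 0.00353 M.
pOH = 2.45, so pH = 14.00 - 2.45 = 11.55.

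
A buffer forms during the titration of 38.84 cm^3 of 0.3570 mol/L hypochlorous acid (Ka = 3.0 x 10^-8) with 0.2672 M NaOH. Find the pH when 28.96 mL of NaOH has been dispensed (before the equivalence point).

Initial n(HClO) = 0.3570 x 0.03884 = 0.01387 mol.
n(NaOH) added = 0.2672 x 0.02896 = 0.007738 mol, converting that many moles of HClO to ClO-.
Remaining n(HClO) = 0.006128 mol; n(ClO-) = 0.007738 mol.
By Henderson-Hasselbalch, pH = pKa + log([A^-]/[HA]) = 7.52 + log(0.007738/0.006128) = 7.52 + (+0.10) = 7.62.

7.62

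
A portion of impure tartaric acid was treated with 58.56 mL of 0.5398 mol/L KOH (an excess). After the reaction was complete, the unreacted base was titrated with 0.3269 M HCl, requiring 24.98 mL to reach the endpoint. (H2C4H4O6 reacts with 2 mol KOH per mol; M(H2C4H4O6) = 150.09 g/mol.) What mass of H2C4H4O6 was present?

Total n(KOH) added = 0.5398 x 0.05856 = 0.03161 mol.
n(HCl) used = 0.3269 x 0.02498 = 0.008166 mol, which equals the excess n(KOH).
So n(KOH) consumed by the sample = 0.03161 - 0.008166 = 0.02344 mol.
n(H2C4H4O6) = 0.02344 / 2 = 0.01172 mol.
mass = 0.01172 mol x 150.09 g/mol = 1.76 g.

1.76 g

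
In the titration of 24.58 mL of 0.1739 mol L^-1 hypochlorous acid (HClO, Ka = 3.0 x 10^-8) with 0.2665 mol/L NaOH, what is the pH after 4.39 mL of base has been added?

7.10

Initial n(HClO) = 0.1739 x 0.02458 = 0.004274 mol.
n(NaOH) added = 0.2665 x 0.004390 = 0.001170 mol, converting that many moles of HClO to ClO-.
Remaining n(HClO) = 0.003105 mol; n(ClO-) = 0.001170 mol.
By Henderson-Hasselbalch, pH = pKa + log([A^-]/[HA]) = 7.52 + log(0.001170/0.003105) = 7.52 + (-0.42) = 7.10.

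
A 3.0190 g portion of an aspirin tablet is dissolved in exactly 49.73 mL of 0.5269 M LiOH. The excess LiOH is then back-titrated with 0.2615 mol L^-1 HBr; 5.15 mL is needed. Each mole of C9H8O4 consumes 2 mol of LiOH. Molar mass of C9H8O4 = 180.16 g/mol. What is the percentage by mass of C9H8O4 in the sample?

74.2%

Total n(LiOH) added = 0.5269 x 0.04973 = 0.02620 mol.
n(HBr) used = 0.2615 x 0.005150 = 0.001347 mol, which equals the excess n(LiOH).
So n(LiOH) consumed by the sample = 0.02620 - 0.001347 = 0.02486 mol.
n(C9H8O4) = 0.02486 / 2 = 0.01243 mol.
mass C9H8O4 = 0.01243 x 180.16 = 2.239 g, so %C9H8O4 = 2.239/3.0190 x 100 = 74.2%.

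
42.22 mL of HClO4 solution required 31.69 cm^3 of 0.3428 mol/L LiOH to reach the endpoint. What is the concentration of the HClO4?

n(LiOH) delivered = 0.3428 x 0.03169 = 0.01086 mol.
For a 1:1 reaction, n(HClO4) = 0.01086 mol.
[HClO4] = 0.01086 mol / 0.04222 L = 0.257 M.

0.257 M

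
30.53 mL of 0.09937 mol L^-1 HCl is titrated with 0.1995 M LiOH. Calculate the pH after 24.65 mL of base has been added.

n(acid) = 0.09937 x 0.03053 = 0.003034 mol; n(LiOH) added = 0.1995 x 0.02465 = 0.004918 mol.
Base is in excess by 0.004918 - 0.003034 = 0.001884 mol in a total volume of 0.05518 L.
[OH^-] = 0.001884/0.05518 = 0.03414 M, so pOH = 1.47 and pH = 14.00 - 1.47 = 12.53.

12.53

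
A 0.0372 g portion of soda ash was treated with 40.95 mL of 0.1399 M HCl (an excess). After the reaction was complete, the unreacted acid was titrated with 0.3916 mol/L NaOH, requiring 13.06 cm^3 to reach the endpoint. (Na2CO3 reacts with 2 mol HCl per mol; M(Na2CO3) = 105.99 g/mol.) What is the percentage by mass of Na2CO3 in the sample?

87.6%

Total n(HCl) added = 0.1399 x 0.04095 = 0.005729 mol.
n(NaOH) used = 0.3916 x 0.01306 = 0.005114 mol, which equals the excess n(HCl).
So n(HCl) consumed by the sample = 0.005729 - 0.005114 = 0.0006146 mol.
n(Na2CO3) = 0.0006146 / 2 = 0.0003073 mol.
mass Na2CO3 = 0.0003073 x 105.99 = 0.03257 g, so %Na2CO3 = 0.03257/0.0372 x 100 = 87.6%.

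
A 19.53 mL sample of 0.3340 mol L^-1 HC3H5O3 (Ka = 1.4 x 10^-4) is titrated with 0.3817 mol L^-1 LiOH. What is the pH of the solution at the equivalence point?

8.55

n(HC3H5O3) = 0.3340 x 0.01953 = 0.006523 mol; V(LiOH) at equivalence = 0.006523/0.3817 = 0.01709 L.
At equivalence all the acid is converted to C3H5O3-; total volume = 0.01953 + 0.01709 = 0.03662 L, so [C3H5O3-] = 0.006523/0.03662 = 0.1781 M.
Kb = Kw/Ka = 1.0e-14 / 1.4 x 10^-4 = 7.14e-11.
[OH^-] = sqrt(Kb x [C3H5O3-]) = sqrt(7.14e-11 x 0.1781) = 3.57e-6 M.
pOH = 5.45, so pH = 14.00 - 5.45 = 8.55.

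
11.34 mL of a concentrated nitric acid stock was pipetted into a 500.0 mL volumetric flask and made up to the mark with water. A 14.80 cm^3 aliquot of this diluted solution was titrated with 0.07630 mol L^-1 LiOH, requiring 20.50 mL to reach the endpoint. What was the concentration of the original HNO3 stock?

4.66 M

n(LiOH) = 0.07630 x 0.02050 = 0.001564 mol.
n(HNO3) in the aliquot = 0.001564 mol.
[diluted HNO3] = 0.001564 / 0.01480 = 0.1057 M.
Dilution factor = 500.0/11.34 = 44.09, so [stock] = 0.1057 x 44.09 = 4.66 M.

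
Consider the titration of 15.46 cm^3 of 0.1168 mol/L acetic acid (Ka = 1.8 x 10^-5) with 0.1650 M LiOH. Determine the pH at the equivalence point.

8.79

n(CH3COOH) = 0.1168 x 0.01546 = 0.001806 mol; V(LiOH) at equivalence = 0.001806/0.1650 = 0.01094 L.
At equivalence all the acid is converted to CH3COO-; total volume = 0.01546 + 0.01094 = 0.02640 L, so [CH3COO-] = 0.001806/0.02640 = 0.06839 M.
Kb = Kw/Ka = 1.0e-14 / 1.8 x 10^-5 = 5.56e-10.
[OH^-] = sqrt(Kb x [CH3COO-]) = sqrt(5.56e-10 x 0.06839) = 6.16e-6 M.
pOH = 5.21, so pH = 14.00 - 5.21 = 8.79.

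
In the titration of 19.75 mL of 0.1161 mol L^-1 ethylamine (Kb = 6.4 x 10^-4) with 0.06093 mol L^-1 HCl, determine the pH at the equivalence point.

6.10

n(C2H5NH2) = 0.1161 x 0.01975 = 0.002293 mol; V(HCl) at equivalence = 0.002293/0.06093 = 0.03763 L.
At equivalence the base is fully converted to C2H5NH3+; total volume = 0.05738 L, so [C2H5NH3+] = 0.002293/0.05738 = 0.03996 M.
Ka(C2H5NH3+) = Kw/Kb = 1.0e-14 / 6.4 x 10^-4 = 1.56e-11.
[H^+] = sqrt(Ka x [C2H5NH3+]) = sqrt(1.56e-11 x 0.03996) = 7.90e-7 M.
pH = -log(7.90e-7) = 6.10.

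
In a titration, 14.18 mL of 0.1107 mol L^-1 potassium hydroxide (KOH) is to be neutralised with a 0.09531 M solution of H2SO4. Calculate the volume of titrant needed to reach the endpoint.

8.23 mL

n(KOH) = 0.1107 mol/L x 0.01418 L = 0.001570 mol.
The neutralisation is 2 KOH : 1 H2SO4, so n(H2SO4) = 0.001570 x 1/2 = 0.0007849 mol.
V(H2SO4) = 0.0007849 / 0.09531 = 0.008235 L = 8.23 mL.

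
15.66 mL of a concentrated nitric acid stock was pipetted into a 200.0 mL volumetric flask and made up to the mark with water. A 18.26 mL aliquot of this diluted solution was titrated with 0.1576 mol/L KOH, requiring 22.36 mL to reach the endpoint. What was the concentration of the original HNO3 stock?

2.46 M

n(KOH) = 0.1576 x 0.02236 = 0.003524 mol.
n(HNO3) in the aliquot = 0.003524 mol.
[diluted HNO3] = 0.003524 / 0.01826 = 0.1930 M.
Dilution factor = 200.0/15.66 = 12.77, so [stock] = 0.1930 x 12.77 = 2.46 M.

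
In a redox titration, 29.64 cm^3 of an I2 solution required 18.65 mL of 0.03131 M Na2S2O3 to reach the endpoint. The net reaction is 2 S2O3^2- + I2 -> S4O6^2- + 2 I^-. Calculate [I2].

n(Na2S2O3) = 0.03131 x 0.01865 = 0.0005839 mol.
From the balanced equation, 2 mol Na2S2O3 reacts with 1 mol I2, so n(I2) = 0.0005839 x 1/2 = 0.0002920 mol.
[I2] = 0.0002920 / 0.02964 L = 0.00985 M.

0.00985 M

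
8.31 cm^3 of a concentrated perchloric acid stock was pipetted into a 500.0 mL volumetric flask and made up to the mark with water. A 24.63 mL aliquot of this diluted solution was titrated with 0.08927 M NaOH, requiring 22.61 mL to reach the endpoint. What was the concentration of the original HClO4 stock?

n(NaOH) = 0.08927 x 0.02261 = 0.002018 mol.
n(HClO4) in the aliquot = 0.002018 mol.
[diluted HClO4] = 0.002018 / 0.02463 = 0.08195 M.
Dilution factor = 500.0/8.310 = 60.17, so [stock] = 0.08195 x 60.17 = 4.93 M.

4.93 M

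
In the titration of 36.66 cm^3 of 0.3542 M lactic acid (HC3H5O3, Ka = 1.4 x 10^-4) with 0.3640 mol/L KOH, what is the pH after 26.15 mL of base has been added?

4.29

Initial n(HC3H5O3) = 0.3542 x 0.03666 = 0.01298 mol.
n(KOH) added = 0.3640 x 0.02615 = 0.009519 mol, converting that many moles of HC3H5O3 to C3H5O3-.
Remaining n(HC3H5O3) = 0.003466 mol; n(C3H5O3-) = 0.009519 mol.
By Henderson-Hasselbalch, pH = pKa + log([A^-]/[HA]) = 3.85 + log(0.009519/0.003466) = 3.85 + (+0.44) = 4.29.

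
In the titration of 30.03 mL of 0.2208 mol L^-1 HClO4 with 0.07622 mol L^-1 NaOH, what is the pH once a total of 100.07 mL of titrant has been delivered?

n(acid) = 0.2208 x 0.03003 = 0.006631 mol; n(NaOH) added = 0.07622 x 0.1001 = 0.007627 mol.
Base is in excess by 0.007627 - 0.006631 = 0.0009967 mol in a total volume of 0.1301 L.
[OH^-] = 0.0009967/0.1301 = 0.007661 M, so pOH = 2.12 and pH = 14.00 - 2.12 = 11.88.

11.88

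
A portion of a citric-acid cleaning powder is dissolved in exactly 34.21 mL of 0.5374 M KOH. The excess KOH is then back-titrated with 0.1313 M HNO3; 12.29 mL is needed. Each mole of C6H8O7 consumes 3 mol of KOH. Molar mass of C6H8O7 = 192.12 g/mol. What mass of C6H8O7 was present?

1.07 g

Total n(KOH) added = 0.5374 x 0.03421 = 0.01838 mol.
n(HNO3) used = 0.1313 x 0.01229 = 0.001614 mol, which equals the excess n(KOH).
So n(KOH) consumed by the sample = 0.01838 - 0.001614 = 0.01677 mol.
n(C6H8O7) = 0.01677 / 3 = 0.005590 mol.
mass = 0.005590 mol x 192.12 g/mol = 1.07 g.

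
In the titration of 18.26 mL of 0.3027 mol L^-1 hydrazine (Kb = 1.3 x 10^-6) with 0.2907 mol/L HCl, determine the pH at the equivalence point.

n(N2H4) = 0.3027 x 0.01826 = 0.005527 mol; V(HCl) at equivalence = 0.005527/0.2907 = 0.01901 L.
At equivalence the base is fully converted to N2H5+; total volume = 0.03727 L, so [N2H5+] = 0.005527/0.03727 = 0.1483 M.
Ka(N2H5+) = Kw/Kb = 1.0e-14 / 1.3 x 10^-6 = 7.69e-9.
[H^+] = sqrt(Ka x [N2H5+]) = sqrt(7.69e-9 x 0.1483) = 3.38e-5 M.
pH = -log(3.38e-5) = 4.47.

4.47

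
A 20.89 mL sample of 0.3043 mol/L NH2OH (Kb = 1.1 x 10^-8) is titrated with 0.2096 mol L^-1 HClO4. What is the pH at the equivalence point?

3.47

n(NH2OH) = 0.3043 x 0.02089 = 0.006357 mol; V(HClO4) at equivalence = 0.006357/0.2096 = 0.03033 L.
At equivalence the base is fully converted to NH3OH+; total volume = 0.05122 L, so [NH3OH+] = 0.006357/0.05122 = 0.1241 M.
Ka(NH3OH+) = Kw/Kb = 1.0e-14 / 1.1 x 10^-8 = 9.09e-7.
[H^+] = sqrt(Ka x [NH3OH+]) = sqrt(9.09e-7 x 0.1241) = 0.000336 M.
pH = -log(0.000336) = 3.47.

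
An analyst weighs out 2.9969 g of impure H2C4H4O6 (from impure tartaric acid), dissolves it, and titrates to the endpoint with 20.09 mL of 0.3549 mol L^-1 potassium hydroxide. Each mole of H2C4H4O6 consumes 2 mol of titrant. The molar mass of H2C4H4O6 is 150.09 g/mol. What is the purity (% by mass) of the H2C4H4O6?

n(KOH) = 0.3549 x 0.02009 = 0.007130 mol.
n(H2C4H4O6) = 0.007130 / 2 = 0.003565 mol.
mass of H2C4H4O6 = 0.003565 x 150.09 = 0.5351 g.
% purity = 0.5351 / 2.9969 x 100 = 17.9%.

17.9%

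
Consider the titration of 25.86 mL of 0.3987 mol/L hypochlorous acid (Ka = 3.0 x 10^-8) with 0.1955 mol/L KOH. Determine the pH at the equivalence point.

10.32

n(HClO) = 0.3987 x 0.02586 = 0.01031 mol; V(KOH) at equivalence = 0.01031/0.1955 = 0.05274 L.
At equivalence all the acid is converted to ClO-; total volume = 0.02586 + 0.05274 = 0.07860 L, so [ClO-] = 0.01031/0.07860 = 0.1312 M.
Kb = Kw/Ka = 1.0e-14 / 3.0 x 10^-8 = 3.33e-7.
[OH^-] = sqrt(Kb x [ClO-]) = sqrt(3.33e-7 x 0.1312) = 0.000209 M.
pOH = 3.68, so pH = 14.00 - 3.68 = 10.32.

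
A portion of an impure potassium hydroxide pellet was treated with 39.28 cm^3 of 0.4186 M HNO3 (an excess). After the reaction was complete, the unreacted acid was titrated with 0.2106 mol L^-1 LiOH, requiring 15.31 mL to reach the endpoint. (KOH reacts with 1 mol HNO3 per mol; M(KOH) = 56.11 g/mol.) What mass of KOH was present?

0.742 g

Total n(HNO3) added = 0.4186 x 0.03928 = 0.01644 mol.
n(LiOH) used = 0.2106 x 0.01531 = 0.003224 mol, which equals the excess n(HNO3).
So n(HNO3) consumed by the sample = 0.01644 - 0.003224 = 0.01322 mol.
n(KOH) = 0.01322 / 1 = 0.01322 mol.
mass = 0.01322 mol x 56.11 g/mol = 0.742 g.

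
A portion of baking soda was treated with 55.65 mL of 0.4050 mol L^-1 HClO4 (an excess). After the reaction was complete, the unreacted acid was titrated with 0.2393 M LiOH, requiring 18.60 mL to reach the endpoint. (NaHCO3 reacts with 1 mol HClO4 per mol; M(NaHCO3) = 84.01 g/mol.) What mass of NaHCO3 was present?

1.52 g

Total n(HClO4) added = 0.4050 x 0.05565 = 0.02254 mol.
n(LiOH) used = 0.2393 x 0.01860 = 0.004451 mol, which equals the excess n(HClO4).
So n(HClO4) consumed by the sample = 0.02254 - 0.004451 = 0.01809 mol.
n(NaHCO3) = 0.01809 / 1 = 0.01809 mol.
mass = 0.01809 mol x 84.01 g/mol = 1.52 g.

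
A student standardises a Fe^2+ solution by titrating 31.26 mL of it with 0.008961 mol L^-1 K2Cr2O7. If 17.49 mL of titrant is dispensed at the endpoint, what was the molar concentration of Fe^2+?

0.0301 M

n(K2Cr2O7) = 0.008961 x 0.01749 = 0.0001567 mol.
From the balanced equation, 1 mol K2Cr2O7 reacts with 6 mol Fe^2+, so n(Fe^2+) = 0.0001567 x 6/1 = 0.0009404 mol.
[Fe^2+] = 0.0009404 / 0.03126 L = 0.0301 M.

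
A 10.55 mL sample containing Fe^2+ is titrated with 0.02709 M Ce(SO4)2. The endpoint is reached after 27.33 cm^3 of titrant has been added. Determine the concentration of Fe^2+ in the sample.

0.0702 M

n(Ce(SO4)2) = 0.02709 x 0.02733 = 0.0007404 mol.
From the balanced equation, 1 mol Ce(SO4)2 reacts with 1 mol Fe^2+, so n(Fe^2+) = 0.0007404 x 1/1 = 0.0007404 mol.
[Fe^2+] = 0.0007404 / 0.01055 L = 0.0702 M.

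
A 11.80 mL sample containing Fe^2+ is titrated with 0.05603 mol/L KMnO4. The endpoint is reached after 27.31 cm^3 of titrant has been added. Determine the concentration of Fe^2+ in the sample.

0.648 M

n(KMnO4) = 0.05603 x 0.02731 = 0.001530 mol.
From the balanced equation, 1 mol KMnO4 reacts with 5 mol Fe^2+, so n(Fe^2+) = 0.001530 x 5/1 = 0.007651 mol.
[Fe^2+] = 0.007651 / 0.01180 L = 0.648 M.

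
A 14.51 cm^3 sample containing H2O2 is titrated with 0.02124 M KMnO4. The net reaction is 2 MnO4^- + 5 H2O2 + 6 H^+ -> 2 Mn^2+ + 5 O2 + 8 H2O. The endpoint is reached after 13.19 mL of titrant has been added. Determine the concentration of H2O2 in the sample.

0.0483 M

n(KMnO4) = 0.02124 x 0.01319 = 0.0002802 mol.
From the balanced equation, 2 mol KMnO4 reacts with 5 mol H2O2, so n(H2O2) = 0.0002802 x 5/2 = 0.0007004 mol.
[H2O2] = 0.0007004 / 0.01451 L = 0.0483 M.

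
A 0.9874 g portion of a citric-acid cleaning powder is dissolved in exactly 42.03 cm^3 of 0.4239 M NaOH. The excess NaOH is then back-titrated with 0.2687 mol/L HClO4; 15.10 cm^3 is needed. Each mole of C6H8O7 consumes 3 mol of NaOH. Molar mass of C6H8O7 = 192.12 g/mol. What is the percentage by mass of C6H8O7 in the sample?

Total n(NaOH) added = 0.4239 x 0.04203 = 0.01782 mol.
n(HClO4) used = 0.2687 x 0.01510 = 0.004057 mol, which equals the excess n(NaOH).
So n(NaOH) consumed by the sample = 0.01782 - 0.004057 = 0.01376 mol.
n(C6H8O7) = 0.01376 / 3 = 0.004586 mol.
mass C6H8O7 = 0.004586 x 192.12 = 0.8811 g, so %C6H8O7 = 0.8811/0.9874 x 100 = 89.2%.

89.2%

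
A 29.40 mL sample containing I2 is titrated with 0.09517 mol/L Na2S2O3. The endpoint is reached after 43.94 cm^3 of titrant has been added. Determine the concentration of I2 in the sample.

n(Na2S2O3) = 0.09517 x 0.04394 = 0.004182 mol.
From the balanced equation, 2 mol Na2S2O3 reacts with 1 mol I2, so n(I2) = 0.004182 x 1/2 = 0.002091 mol.
[I2] = 0.002091 / 0.02940 L = 0.0711 M.

0.0711 M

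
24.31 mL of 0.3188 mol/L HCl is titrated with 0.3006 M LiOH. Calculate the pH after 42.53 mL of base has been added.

12.88

n(acid) = 0.3188 x 0.02431 = 0.007750 mol; n(LiOH) added = 0.3006 x 0.04253 = 0.01278 mol.
Base is in excess by 0.01278 - 0.007750 = 0.005034 mol in a total volume of 0.06684 L.
[OH^-] = 0.005034/0.06684 = 0.07532 M, so pOH = 1.12 and pH = 14.00 - 1.12 = 12.88.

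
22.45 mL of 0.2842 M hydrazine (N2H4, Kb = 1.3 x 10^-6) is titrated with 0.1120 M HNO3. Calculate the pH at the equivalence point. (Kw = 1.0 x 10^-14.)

4.60

n(N2H4) = 0.2842 x 0.02245 = 0.006380 mol; V(HNO3) at equivalence = 0.006380/0.1120 = 0.05697 L.
At equivalence the base is fully converted to N2H5+; total volume = 0.07942 L, so [N2H5+] = 0.006380/0.07942 = 0.08034 M.
Ka(N2H5+) = Kw/Kb = 1.0e-14 / 1.3 x 10^-6 = 7.69e-9.
[H^+] = sqrt(Ka x [N2H5+]) = sqrt(7.69e-9 x 0.08034) = 2.49e-5 M.
pH = -log(2.49e-5) = 4.60.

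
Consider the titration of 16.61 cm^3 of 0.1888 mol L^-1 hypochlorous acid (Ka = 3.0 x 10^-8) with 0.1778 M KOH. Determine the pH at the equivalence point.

n(HClO) = 0.1888 x 0.01661 = 0.003136 mol; V(KOH) at equivalence = 0.003136/0.1778 = 0.01764 L.
At equivalence all the acid is converted to ClO-; total volume = 0.01661 + 0.01764 = 0.03425 L, so [ClO-] = 0.003136/0.03425 = 0.09157 M.
Kb = Kw/Ka = 1.0e-14 / 3.0 x 10^-8 = 3.33e-7.
[OH^-] = sqrt(Kb x [ClO-]) = sqrt(3.33e-7 x 0.09157) = 0.000175 M.
pOH = 3.76, so pH = 14.00 - 3.76 = 10.24.

10.24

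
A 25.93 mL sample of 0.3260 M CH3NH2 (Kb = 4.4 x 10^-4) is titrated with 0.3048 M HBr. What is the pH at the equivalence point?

n(CH3NH2) = 0.3260 x 0.02593 = 0.008453 mol; V(HBr) at equivalence = 0.008453/0.3048 = 0.02773 L.
At equivalence the base is fully converted to CH3NH3+; total volume = 0.05366 L, so [CH3NH3+] = 0.008453/0.05366 = 0.1575 M.
Ka(CH3NH3+) = Kw/Kb = 1.0e-14 / 4.4 x 10^-4 = 2.27e-11.
[H^+] = sqrt(Ka x [CH3NH3+]) = sqrt(2.27e-11 x 0.1575) = 1.89e-6 M.
pH = -log(1.89e-6) = 5.72.

5.72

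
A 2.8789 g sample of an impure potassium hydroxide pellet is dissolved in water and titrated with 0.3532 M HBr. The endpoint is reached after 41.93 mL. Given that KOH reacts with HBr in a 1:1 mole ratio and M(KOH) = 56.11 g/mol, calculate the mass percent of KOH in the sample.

n(HBr) = 0.3532 x 0.04193 = 0.01481 mol.
n(KOH) = 0.01481 / 1 = 0.01481 mol.
mass of KOH = 0.01481 x 56.11 = 0.8310 g.
% purity = 0.8310 / 2.8789 x 100 = 28.9%.

28.9%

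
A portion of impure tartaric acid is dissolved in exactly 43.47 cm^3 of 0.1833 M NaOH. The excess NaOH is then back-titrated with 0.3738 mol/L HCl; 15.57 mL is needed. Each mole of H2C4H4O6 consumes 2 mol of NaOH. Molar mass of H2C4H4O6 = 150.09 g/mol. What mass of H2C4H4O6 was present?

0.161 g

Total n(NaOH) added = 0.1833 x 0.04347 = 0.007968 mol.
n(HCl) used = 0.3738 x 0.01557 = 0.005820 mol, which equals the excess n(NaOH).
So n(NaOH) consumed by the sample = 0.007968 - 0.005820 = 0.002148 mol.
n(H2C4H4O6) = 0.002148 / 2 = 0.001074 mol.
mass = 0.001074 mol x 150.09 g/mol = 0.161 g.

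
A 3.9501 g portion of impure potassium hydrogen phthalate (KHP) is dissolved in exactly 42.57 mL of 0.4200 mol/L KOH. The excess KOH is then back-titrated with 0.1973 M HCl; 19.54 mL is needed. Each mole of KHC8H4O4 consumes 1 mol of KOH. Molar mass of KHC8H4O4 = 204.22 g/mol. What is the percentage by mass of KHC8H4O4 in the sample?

Total n(KOH) added = 0.4200 x 0.04257 = 0.01788 mol.
n(HCl) used = 0.1973 x 0.01954 = 0.003855 mol, which equals the excess n(KOH).
So n(KOH) consumed by the sample = 0.01788 - 0.003855 = 0.01402 mol.
n(KHC8H4O4) = 0.01402 / 1 = 0.01402 mol.
mass KHC8H4O4 = 0.01402 x 204.22 = 2.864 g, so %KHC8H4O4 = 2.864/3.9501 x 100 = 72.5%.

72.5%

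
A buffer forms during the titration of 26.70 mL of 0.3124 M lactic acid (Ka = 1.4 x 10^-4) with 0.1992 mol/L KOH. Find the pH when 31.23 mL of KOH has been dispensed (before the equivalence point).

4.32

Initial n(HC3H5O3) = 0.3124 x 0.02670 = 0.008341 mol.
n(KOH) added = 0.1992 x 0.03123 = 0.006221 mol, converting that many moles of HC3H5O3 to C3H5O3-.
Remaining n(HC3H5O3) = 0.002120 mol; n(C3H5O3-) = 0.006221 mol.
By Henderson-Hasselbalch, pH = pKa + log([A^-]/[HA]) = 3.85 + log(0.006221/0.002120) = 3.85 + (+0.47) = 4.32.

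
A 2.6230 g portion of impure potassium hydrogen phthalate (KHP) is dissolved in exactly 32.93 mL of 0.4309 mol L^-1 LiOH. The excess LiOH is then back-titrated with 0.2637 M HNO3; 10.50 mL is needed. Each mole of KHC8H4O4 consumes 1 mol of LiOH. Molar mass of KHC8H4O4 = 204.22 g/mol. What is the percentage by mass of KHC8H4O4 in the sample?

Total n(LiOH) added = 0.4309 x 0.03293 = 0.01419 mol.
n(HNO3) used = 0.2637 x 0.01050 = 0.002769 mol, which equals the excess n(LiOH).
So n(LiOH) consumed by the sample = 0.01419 - 0.002769 = 0.01142 mol.
n(KHC8H4O4) = 0.01142 / 1 = 0.01142 mol.
mass KHC8H4O4 = 0.01142 x 204.22 = 2.332 g, so %KHC8H4O4 = 2.332/2.6230 x 100 = 88.9%.

88.9%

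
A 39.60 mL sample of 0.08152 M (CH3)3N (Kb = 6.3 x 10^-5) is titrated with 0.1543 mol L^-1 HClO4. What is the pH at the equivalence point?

n((CH3)3N) = 0.08152 x 0.03960 = 0.003228 mol; V(HClO4) at equivalence = 0.003228/0.1543 = 0.02092 L.
At equivalence the base is fully converted to (CH3)3NH+; total volume = 0.06052 L, so [(CH3)3NH+] = 0.003228/0.06052 = 0.05334 M.
Ka((CH3)3NH+) = Kw/Kb = 1.0e-14 / 6.3 x 10^-5 = 1.59e-10.
[H^+] = sqrt(Ka x [(CH3)3NH+]) = sqrt(1.59e-10 x 0.05334) = 2.91e-6 M.
pH = -log(2.91e-6) = 5.54.

5.54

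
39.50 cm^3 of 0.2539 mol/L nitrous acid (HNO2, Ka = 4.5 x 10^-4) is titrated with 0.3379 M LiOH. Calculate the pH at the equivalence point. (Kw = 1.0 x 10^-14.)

8.25

n(HNO2) = 0.2539 x 0.03950 = 0.01003 mol; V(LiOH) at equivalence = 0.01003/0.3379 = 0.02968 L.
At equivalence all the acid is converted to NO2-; total volume = 0.03950 + 0.02968 = 0.06918 L, so [NO2-] = 0.01003/0.06918 = 0.1450 M.
Kb = Kw/Ka = 1.0e-14 / 4.5 x 10^-4 = 2.22e-11.
[OH^-] = sqrt(Kb x [NO2-]) = sqrt(2.22e-11 x 0.1450) = 1.79e-6 M.
pOH = 5.75, so pH = 14.00 - 5.75 = 8.25.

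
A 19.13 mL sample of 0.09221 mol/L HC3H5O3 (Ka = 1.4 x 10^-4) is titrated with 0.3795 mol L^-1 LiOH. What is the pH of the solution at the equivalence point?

8.36

n(HC3H5O3) = 0.09221 x 0.01913 = 0.001764 mol; V(LiOH) at equivalence = 0.001764/0.3795 = 0.004648 L.
At equivalence all the acid is converted to C3H5O3-; total volume = 0.01913 + 0.004648 = 0.02378 L, so [C3H5O3-] = 0.001764/0.02378 = 0.07418 M.
Kb = Kw/Ka = 1.0e-14 / 1.4 x 10^-4 = 7.14e-11.
[OH^-] = sqrt(Kb x [C3H5O3-]) = sqrt(7.14e-11 x 0.07418) = 2.30e-6 M.
pOH = 5.64, so pH = 14.00 - 5.64 = 8.36.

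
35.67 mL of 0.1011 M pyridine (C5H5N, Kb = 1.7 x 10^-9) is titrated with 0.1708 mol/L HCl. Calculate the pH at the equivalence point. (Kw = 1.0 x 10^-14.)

3.21

n(C5H5N) = 0.1011 x 0.03567 = 0.003606 mol; V(HCl) at equivalence = 0.003606/0.1708 = 0.02111 L.
At equivalence the base is fully converted to C5H5NH+; total volume = 0.05678 L, so [C5H5NH+] = 0.003606/0.05678 = 0.06351 M.
Ka(C5H5NH+) = Kw/Kb = 1.0e-14 / 1.7 x 10^-9 = 5.88e-6.
[H^+] = sqrt(Ka x [C5H5NH+]) = sqrt(5.88e-6 x 0.06351) = 0.000611 M.
pH = -log(0.000611) = 3.21.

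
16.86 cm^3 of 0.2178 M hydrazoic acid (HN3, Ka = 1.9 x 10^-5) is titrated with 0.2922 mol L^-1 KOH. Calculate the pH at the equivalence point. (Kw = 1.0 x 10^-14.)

8.91

n(HN3) = 0.2178 x 0.01686 = 0.003672 mol; V(KOH) at equivalence = 0.003672/0.2922 = 0.01257 L.
At equivalence all the acid is converted to N3-; total volume = 0.01686 + 0.01257 = 0.02943 L, so [N3-] = 0.003672/0.02943 = 0.1248 M.
Kb = Kw/Ka = 1.0e-14 / 1.9 x 10^-5 = 5.26e-10.
[OH^-] = sqrt(Kb x [N3-]) = sqrt(5.26e-10 x 0.1248) = 8.10e-6 M.
pOH = 5.09, so pH = 14.00 - 5.09 = 8.91.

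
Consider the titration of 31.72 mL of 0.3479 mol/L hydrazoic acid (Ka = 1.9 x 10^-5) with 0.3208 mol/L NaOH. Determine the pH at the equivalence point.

8.97

n(HN3) = 0.3479 x 0.03172 = 0.01104 mol; V(NaOH) at equivalence = 0.01104/0.3208 = 0.03440 L.
At equivalence all the acid is converted to N3-; total volume = 0.03172 + 0.03440 = 0.06612 L, so [N3-] = 0.01104/0.06612 = 0.1669 M.
Kb = Kw/Ka = 1.0e-14 / 1.9 x 10^-5 = 5.26e-10.
[OH^-] = sqrt(Kb x [N3-]) = sqrt(5.26e-10 x 0.1669) = 9.37e-6 M.
pOH = 5.03, so pH = 14.00 - 5.03 = 8.97.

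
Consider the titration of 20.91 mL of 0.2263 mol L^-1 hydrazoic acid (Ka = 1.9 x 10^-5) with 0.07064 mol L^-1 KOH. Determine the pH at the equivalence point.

n(HN3) = 0.2263 x 0.02091 = 0.004732 mol; V(KOH) at equivalence = 0.004732/0.07064 = 0.06699 L.
At equivalence all the acid is converted to N3-; total volume = 0.02091 + 0.06699 = 0.08790 L, so [N3-] = 0.004732/0.08790 = 0.05384 M.
Kb = Kw/Ka = 1.0e-14 / 1.9 x 10^-5 = 5.26e-10.
[OH^-] = sqrt(Kb x [N3-]) = sqrt(5.26e-10 x 0.05384) = 5.32e-6 M.
pOH = 5.27, so pH = 14.00 - 5.27 = 8.73.

8.73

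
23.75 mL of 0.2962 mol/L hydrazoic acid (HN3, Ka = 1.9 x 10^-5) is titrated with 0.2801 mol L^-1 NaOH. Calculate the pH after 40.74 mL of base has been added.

12.83

n(acid) = 0.2962 x 0.02375 = 0.007035 mol; n(NaOH) added = 0.2801 x 0.04074 = 0.01141 mol.
Base is in excess by 0.01141 - 0.007035 = 0.004377 mol in a total volume of 0.06449 L.
[OH^-] = 0.004377/0.06449 = 0.06786 M, so pOH = 1.17 and pH = 14.00 - 1.17 = 12.83.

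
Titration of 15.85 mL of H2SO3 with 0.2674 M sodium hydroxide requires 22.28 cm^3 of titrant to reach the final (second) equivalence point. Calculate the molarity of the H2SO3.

n(NaOH) = 0.2674 x 0.02228 = 0.005958 mol.
At the final (second) equivalence point, 2 mol OH^- react per mol H2SO3, so n(H2SO3) = 0.005958 / 2 = 0.002979 mol.
[H2SO3] = 0.002979 / 0.01585 L = 0.188 M.

0.188 M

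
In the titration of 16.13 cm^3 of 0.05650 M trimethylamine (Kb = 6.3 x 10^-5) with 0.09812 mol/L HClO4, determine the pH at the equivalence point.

n((CH3)3N) = 0.05650 x 0.01613 = 0.0009113 mol; V(HClO4) at equivalence = 0.0009113/0.09812 = 0.009288 L.
At equivalence the base is fully converted to (CH3)3NH+; total volume = 0.02542 L, so [(CH3)3NH+] = 0.0009113/0.02542 = 0.03585 M.
Ka((CH3)3NH+) = Kw/Kb = 1.0e-14 / 6.3 x 10^-5 = 1.59e-10.
[H^+] = sqrt(Ka x [(CH3)3NH+]) = sqrt(1.59e-10 x 0.03585) = 2.39e-6 M.
pH = -log(2.39e-6) = 5.62.

5.62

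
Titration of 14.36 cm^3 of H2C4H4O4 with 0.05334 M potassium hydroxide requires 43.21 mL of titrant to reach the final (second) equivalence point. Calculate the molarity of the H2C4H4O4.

0.0803 M

n(KOH) = 0.05334 x 0.04321 = 0.002305 mol.
At the final (second) equivalence point, 2 mol OH^- react per mol H2C4H4O4, so n(H2C4H4O4) = 0.002305 / 2 = 0.001152 mol.
[H2C4H4O4] = 0.001152 / 0.01436 L = 0.0803 M.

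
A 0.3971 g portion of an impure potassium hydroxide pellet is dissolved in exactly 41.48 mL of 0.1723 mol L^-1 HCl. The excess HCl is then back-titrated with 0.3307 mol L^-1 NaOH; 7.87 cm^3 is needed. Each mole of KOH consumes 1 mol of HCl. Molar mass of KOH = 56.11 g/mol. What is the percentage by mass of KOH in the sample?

Total n(HCl) added = 0.1723 x 0.04148 = 0.007147 mol.
n(NaOH) used = 0.3307 x 0.007870 = 0.002603 mol, which equals the excess n(HCl).
So n(HCl) consumed by the sample = 0.007147 - 0.002603 = 0.004544 mol.
n(KOH) = 0.004544 / 1 = 0.004544 mol.
mass KOH = 0.004544 x 56.11 = 0.2550 g, so %KOH = 0.2550/0.3971 x 100 = 64.2%.

64.2%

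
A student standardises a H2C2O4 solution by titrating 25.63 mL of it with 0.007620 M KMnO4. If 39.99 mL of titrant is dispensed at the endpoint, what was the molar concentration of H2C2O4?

n(KMnO4) = 0.007620 x 0.03999 = 0.0003047 mol.
From the balanced equation, 2 mol KMnO4 reacts with 5 mol H2C2O4, so n(H2C2O4) = 0.0003047 x 5/2 = 0.0007618 mol.
[H2C2O4] = 0.0007618 / 0.02563 L = 0.0297 M.

0.0297 M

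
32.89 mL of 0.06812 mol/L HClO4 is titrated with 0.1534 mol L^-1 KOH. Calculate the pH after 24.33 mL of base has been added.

12.42

n(acid) = 0.06812 x 0.03289 = 0.002240 mol; n(KOH) added = 0.1534 x 0.02433 = 0.003732 mol.
Base is in excess by 0.003732 - 0.002240 = 0.001492 mol in a total volume of 0.05722 L.
[OH^-] = 0.001492/0.05722 = 0.02607 M, so pOH = 1.58 and pH = 14.00 - 1.58 = 12.42.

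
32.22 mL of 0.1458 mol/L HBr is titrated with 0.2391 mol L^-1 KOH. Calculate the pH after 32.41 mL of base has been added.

n(acid) = 0.1458 x 0.03222 = 0.004698 mol; n(KOH) added = 0.2391 x 0.03241 = 0.007749 mol.
Base is in excess by 0.007749 - 0.004698 = 0.003052 mol in a total volume of 0.06463 L.
[OH^-] = 0.003052/0.06463 = 0.04722 M, so pOH = 1.33 and pH = 14.00 - 1.33 = 12.67.

12.67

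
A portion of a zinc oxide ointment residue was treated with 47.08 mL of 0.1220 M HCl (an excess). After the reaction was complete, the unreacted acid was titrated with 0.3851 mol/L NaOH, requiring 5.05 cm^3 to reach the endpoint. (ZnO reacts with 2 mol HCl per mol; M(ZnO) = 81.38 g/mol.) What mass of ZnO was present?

Total n(HCl) added = 0.1220 x 0.04708 = 0.005744 mol.
n(NaOH) used = 0.3851 x 0.005050 = 0.001945 mol, which equals the excess n(HCl).
So n(HCl) consumed by the sample = 0.005744 - 0.001945 = 0.003799 mol.
n(ZnO) = 0.003799 / 2 = 0.001900 mol.
mass = 0.001900 mol x 81.38 g/mol = 0.155 g.

0.155 g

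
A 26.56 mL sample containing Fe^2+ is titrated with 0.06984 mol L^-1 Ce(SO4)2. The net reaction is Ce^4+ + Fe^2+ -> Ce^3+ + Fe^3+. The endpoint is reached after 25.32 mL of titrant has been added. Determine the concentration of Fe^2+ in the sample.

n(Ce(SO4)2) = 0.06984 x 0.02532 = 0.001768 mol.
From the balanced equation, 1 mol Ce(SO4)2 reacts with 1 mol Fe^2+, so n(Fe^2+) = 0.001768 x 1/1 = 0.001768 mol.
[Fe^2+] = 0.001768 / 0.02656 L = 0.0666 M.

0.0666 M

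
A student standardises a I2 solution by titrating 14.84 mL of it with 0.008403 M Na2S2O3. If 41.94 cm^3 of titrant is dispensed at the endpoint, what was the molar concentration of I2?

n(Na2S2O3) = 0.008403 x 0.04194 = 0.0003524 mol.
From the balanced equation, 2 mol Na2S2O3 reacts with 1 mol I2, so n(I2) = 0.0003524 x 1/2 = 0.0001762 mol.
[I2] = 0.0001762 / 0.01484 L = 0.0119 M.

0.0119 M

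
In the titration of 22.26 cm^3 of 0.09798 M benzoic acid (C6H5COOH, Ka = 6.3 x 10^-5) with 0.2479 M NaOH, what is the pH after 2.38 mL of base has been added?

Initial n(C6H5COOH) = 0.09798 x 0.02226 = 0.002181 mol.
n(NaOH) added = 0.2479 x 0.002380 = 0.0005900 mol, converting that many moles of C6H5COOH to C6H5COO-.
Remaining n(C6H5COOH) = 0.001591 mol; n(C6H5COO-) = 0.0005900 mol.
By Henderson-Hasselbalch, pH = pKa + log([A^-]/[HA]) = 4.20 + log(0.0005900/0.001591) = 4.20 + (-0.43) = 3.77.

3.77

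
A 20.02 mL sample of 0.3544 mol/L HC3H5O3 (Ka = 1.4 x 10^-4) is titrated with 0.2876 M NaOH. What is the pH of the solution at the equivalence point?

n(HC3H5O3) = 0.3544 x 0.02002 = 0.007095 mol; V(NaOH) at equivalence = 0.007095/0.2876 = 0.02467 L.
At equivalence all the acid is converted to C3H5O3-; total volume = 0.02002 + 0.02467 = 0.04469 L, so [C3H5O3-] = 0.007095/0.04469 = 0.1588 M.
Kb = Kw/Ka = 1.0e-14 / 1.4 x 10^-4 = 7.14e-11.
[OH^-] = sqrt(Kb x [C3H5O3-]) = sqrt(7.14e-11 x 0.1588) = 3.37e-6 M.
pOH = 5.47, so pH = 14.00 - 5.47 = 8.53.

8.53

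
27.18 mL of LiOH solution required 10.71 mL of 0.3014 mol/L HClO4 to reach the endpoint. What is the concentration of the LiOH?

0.119 M

n(HClO4) delivered = 0.3014 x 0.01071 = 0.003228 mol.
For a 1:1 reaction, n(LiOH) = 0.003228 mol.
[LiOH] = 0.003228 mol / 0.02718 L = 0.119 M.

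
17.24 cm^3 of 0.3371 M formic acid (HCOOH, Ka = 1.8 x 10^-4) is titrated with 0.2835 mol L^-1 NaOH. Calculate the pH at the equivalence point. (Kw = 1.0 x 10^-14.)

8.47

n(HCOOH) = 0.3371 x 0.01724 = 0.005812 mol; V(NaOH) at equivalence = 0.005812/0.2835 = 0.02050 L.
At equivalence all the acid is converted to HCOO-; total volume = 0.01724 + 0.02050 = 0.03774 L, so [HCOO-] = 0.005812/0.03774 = 0.1540 M.
Kb = Kw/Ka = 1.0e-14 / 1.8 x 10^-4 = 5.56e-11.
[OH^-] = sqrt(Kb x [HCOO-]) = sqrt(5.56e-11 x 0.1540) = 2.92e-6 M.
pOH = 5.53, so pH = 14.00 - 5.53 = 8.47.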